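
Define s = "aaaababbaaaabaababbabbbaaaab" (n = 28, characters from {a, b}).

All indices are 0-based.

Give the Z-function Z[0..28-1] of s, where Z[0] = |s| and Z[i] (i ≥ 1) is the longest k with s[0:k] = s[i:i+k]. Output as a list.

[28, 3, 2, 1, 0, 1, 0, 0, 6, 3, 2, 1, 0, 2, 1, 0, 1, 0, 0, 1, 0, 0, 0, 5, 3, 2, 1, 0]

Z[0]=28
i=1: i≥r, start 0; Z[1]=3 extend→box=[1,4)
i=2: min(r-i=2, Z[1]=3)=2; Z[2]=2
i=3: min(r-i=1, Z[2]=2)=1; Z[3]=1
i=4: i≥r, start 0; Z[4]=0
i=5: i≥r, start 0; Z[5]=1 extend→box=[5,6)
i=6: i≥r, start 0; Z[6]=0
i=7: i≥r, start 0; Z[7]=0
i=8: i≥r, start 0; Z[8]=6 extend→box=[8,14)
i=9: min(r-i=5, Z[1]=3)=3; Z[9]=3
i=10: min(r-i=4, Z[2]=2)=2; Z[10]=2
i=11: min(r-i=3, Z[3]=1)=1; Z[11]=1
i=12: min(r-i=2, Z[4]=0)=0; Z[12]=0
i=13: min(r-i=1, Z[5]=1)=1; Z[13]=2 extend→box=[13,15)
i=14: min(r-i=1, Z[1]=3)=1; Z[14]=1
i=15: i≥r, start 0; Z[15]=0
i=16: i≥r, start 0; Z[16]=1 extend→box=[16,17)
i=17: i≥r, start 0; Z[17]=0
i=18: i≥r, start 0; Z[18]=0
i=19: i≥r, start 0; Z[19]=1 extend→box=[19,20)
i=20: i≥r, start 0; Z[20]=0
i=21: i≥r, start 0; Z[21]=0
i=22: i≥r, start 0; Z[22]=0
i=23: i≥r, start 0; Z[23]=5 extend→box=[23,28)
i=24: min(r-i=4, Z[1]=3)=3; Z[24]=3
i=25: min(r-i=3, Z[2]=2)=2; Z[25]=2
i=26: min(r-i=2, Z[3]=1)=1; Z[26]=1
i=27: min(r-i=1, Z[4]=0)=0; Z[27]=0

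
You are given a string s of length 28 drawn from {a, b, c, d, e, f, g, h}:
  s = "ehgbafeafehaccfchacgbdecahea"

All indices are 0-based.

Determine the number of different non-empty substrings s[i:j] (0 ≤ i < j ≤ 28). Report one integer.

377

sorted suffixes:
  #0 SA[0]=27  'a'
  #1 SA[1]=11  'accfchacgbdecahea'
  #2 SA[2]=17  'acgbdecahea'
  #3 SA[3]=4  'afeafehaccfchacgbdecahea'
  #4 SA[4]=7  'afehaccfchacgbdecahea'
  #5 SA[5]=24  'ahea'
  #6 SA[6]=3  'bafeafehaccfchacgbdecahea'
  #7 SA[7]=20  'bdecahea'
  #8 SA[8]=23  'cahea'
  #9 SA[9]=12  'ccfchacgbdecahea'
  #10 SA[10]=13  'cfchacgbdecahea'
  #11 SA[11]=18  'cgbdecahea'
  #12 SA[12]=15  'chacgbdecahea'
  #13 SA[13]=21  'decahea'
  #14 SA[14]=26  'ea'
  #15 SA[15]=6  'eafehaccfchacgbdecahea'
  #16 SA[16]=22  'ecahea'
  #17 SA[17]=9  'ehaccfchacgbdecahea'
  #18 SA[18]=0  'ehgbafeafehaccfchacgbdecahea'
  #19 SA[19]=14  'fchacgbdecahea'
  #20 SA[20]=5  'feafehaccfchacgbdecahea'
  #21 SA[21]=8  'fehaccfchacgbdecahea'
  #22 SA[22]=2  'gbafeafehaccfchacgbdecahea'
  #23 SA[23]=19  'gbdecahea'
  #24 SA[24]=10  'haccfchacgbdecahea'
  #25 SA[25]=16  'hacgbdecahea'
  #26 SA[26]=25  'hea'
  #27 SA[27]=1  'hgbafeafehaccfchacgbdecahea'

SA = [27, 11, 17, 4, 7, 24, 3, 20, 23, 12, 13, 18, 15, 21, 26, 6, 22, 9, 0, 14, 5, 8, 2, 19, 10, 16, 25, 1]
i: (SA[i-1],SA[i]) lcp shared
  1: (27,11) 1 'a'
  2: (11,17) 2 'ac'
  3: (17,4) 1 'a'
  4: (4,7) 3 'afe'
  5: (7,24) 1 'a'
  6: (24,3) 0 ''
  7: (3,20) 1 'b'
  8: (20,23) 0 ''
  9: (23,12) 1 'c'
  10: (12,13) 1 'c'
  11: (13,18) 1 'c'
  12: (18,15) 1 'c'
  13: (15,21) 0 ''
  14: (21,26) 0 ''
  15: (26,6) 2 'ea'
  16: (6,22) 1 'e'
  17: (22,9) 1 'e'
  18: (9,0) 2 'eh'
  19: (0,14) 0 ''
  20: (14,5) 1 'f'
  21: (5,8) 2 'fe'
  22: (8,2) 0 ''
  23: (2,19) 2 'gb'
  24: (19,10) 0 ''
  25: (10,16) 3 'hac'
  26: (16,25) 1 'h'
  27: (25,1) 1 'h'

n(n+1)/2 = 28·29/2 = 406
Σ LCP = 0 + 1 + 2 + 1 + 3 + 1 + 0 + 1 + 0 + 1 + 1 + 1 + 1 + 0 + 0 + 2 + 1 + 1 + 2 + 0 + 1 + 2 + 0 + 2 + 0 + 3 + 1 + 1 = 29
distinct = 406 − 29 = 377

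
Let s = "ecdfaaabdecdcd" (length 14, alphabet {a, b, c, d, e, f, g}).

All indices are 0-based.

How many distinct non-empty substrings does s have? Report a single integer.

rank | idx | suffix
   0 |   4 | aaabdecdcd
   1 |   5 | aabdecdcd
   2 |   6 | abdecdcd
   3 |   7 | bdecdcd
   4 |  12 | cd
   5 |  10 | cdcd
   6 |   1 | cdfaaabdecdcd
   7 |  13 | d
   8 |  11 | dcd
   9 |   8 | decdcd
  10 |   2 | dfaaabdecdcd
  11 |   9 | ecdcd
  12 |   0 | ecdfaaabdecdcd
  13 |   3 | faaabdecdcd

SA = [4, 5, 6, 7, 12, 10, 1, 13, 11, 8, 2, 9, 0, 3]
[i] adj suffixes → lcp
  [1] 4/5 → 2 ('aa')
  [2] 5/6 → 1 ('a')
  [3] 6/7 → 0 ('')
  [4] 7/12 → 0 ('')
  [5] 12/10 → 2 ('cd')
  [6] 10/1 → 2 ('cd')
  [7] 1/13 → 0 ('')
  [8] 13/11 → 1 ('d')
  [9] 11/8 → 1 ('d')
  [10] 8/2 → 1 ('d')
  [11] 2/9 → 0 ('')
  [12] 9/0 → 3 ('ecd')
  [13] 0/3 → 0 ('')

n(n+1)/2 = 14·15/2 = 105
Σ LCP = 0 + 2 + 1 + 0 + 0 + 2 + 2 + 0 + 1 + 1 + 1 + 0 + 3 + 0 = 13
distinct = 105 − 13 = 92

92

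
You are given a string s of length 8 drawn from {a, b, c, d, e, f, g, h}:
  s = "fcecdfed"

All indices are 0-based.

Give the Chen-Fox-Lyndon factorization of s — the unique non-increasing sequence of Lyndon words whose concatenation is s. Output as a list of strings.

emit factor 1: 'f' (i=0, period=1)
emit factor 2: 'ce' (i=1, period=2)
emit factor 3: 'cdfed' (i=3, period=5)

["f", "ce", "cdfed"]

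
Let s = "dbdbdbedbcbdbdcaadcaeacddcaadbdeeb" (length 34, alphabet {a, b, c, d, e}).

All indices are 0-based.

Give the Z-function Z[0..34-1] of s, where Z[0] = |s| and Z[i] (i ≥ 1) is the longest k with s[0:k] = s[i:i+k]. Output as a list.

Z[0]=34
i=1: outside box; Z[1]=0
i=2: outside box; Z[2]=4 scan→box=[2,6)
i=3: min(r-i=3, Z[1]=0)=0; Z[3]=0
i=4: min(r-i=2, Z[2]=4)=2; Z[4]=2
i=5: min(r-i=1, Z[3]=0)=0; Z[5]=0
i=6: outside box; Z[6]=0
i=7: outside box; Z[7]=2 scan→box=[7,9)
i=8: min(r-i=1, Z[1]=0)=0; Z[8]=0
i=9: outside box; Z[9]=0
i=10: outside box; Z[10]=0
i=11: outside box; Z[11]=3 scan→box=[11,14)
i=12: min(r-i=2, Z[1]=0)=0; Z[12]=0
i=13: min(r-i=1, Z[2]=4)=1; Z[13]=1
i=14: outside box; Z[14]=0
i=15: outside box; Z[15]=0
i=16: outside box; Z[16]=0
i=17: outside box; Z[17]=1 scan→box=[17,18)
i=18: outside box; Z[18]=0
i=19: outside box; Z[19]=0
i=20: outside box; Z[20]=0
i=21: outside box; Z[21]=0
i=22: outside box; Z[22]=0
i=23: outside box; Z[23]=1 scan→box=[23,24)
i=24: outside box; Z[24]=1 scan→box=[24,25)
i=25: outside box; Z[25]=0
i=26: outside box; Z[26]=0
i=27: outside box; Z[27]=0
i=28: outside box; Z[28]=3 scan→box=[28,31)
i=29: min(r-i=2, Z[1]=0)=0; Z[29]=0
i=30: min(r-i=1, Z[2]=4)=1; Z[30]=1
i=31: outside box; Z[31]=0
i=32: outside box; Z[32]=0
i=33: outside box; Z[33]=0

[34, 0, 4, 0, 2, 0, 0, 2, 0, 0, 0, 3, 0, 1, 0, 0, 0, 1, 0, 0, 0, 0, 0, 1, 1, 0, 0, 0, 3, 0, 1, 0, 0, 0]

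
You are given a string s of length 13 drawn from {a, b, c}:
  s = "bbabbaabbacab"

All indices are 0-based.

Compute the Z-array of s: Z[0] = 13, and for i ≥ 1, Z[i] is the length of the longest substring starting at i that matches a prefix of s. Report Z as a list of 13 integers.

[13, 1, 0, 3, 1, 0, 0, 3, 1, 0, 0, 0, 1]

Z[0]=13
i=1: i≥r, start 0; Z[1]=1 extend→box=[1,2)
i=2: i≥r, start 0; Z[2]=0
i=3: i≥r, start 0; Z[3]=3 extend→box=[3,6)
i=4: min(r-i=2, Z[1]=1)=1; Z[4]=1
i=5: min(r-i=1, Z[2]=0)=0; Z[5]=0
i=6: i≥r, start 0; Z[6]=0
i=7: i≥r, start 0; Z[7]=3 extend→box=[7,10)
i=8: min(r-i=2, Z[1]=1)=1; Z[8]=1
i=9: min(r-i=1, Z[2]=0)=0; Z[9]=0
i=10: i≥r, start 0; Z[10]=0
i=11: i≥r, start 0; Z[11]=0
i=12: i≥r, start 0; Z[12]=1 extend→box=[12,13)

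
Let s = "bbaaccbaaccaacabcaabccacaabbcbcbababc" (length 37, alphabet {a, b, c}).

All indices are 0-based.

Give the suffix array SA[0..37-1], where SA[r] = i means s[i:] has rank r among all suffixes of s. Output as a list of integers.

rank→(start, suffix):
  0 → (24, 'aabbcbcbababc')
  1 → (17, 'aabccacaabbcbcbababc')
  2 → (11, 'aacabcaabccacaabbcbcbababc')
  3 → (7, 'aaccaacabcaabccacaabbcbcbababc')
  4 → (2, 'aaccbaaccaacabcaabccacaabbcbcbababc')
  5 → (32, 'ababc')
  6 → (25, 'abbcbcbababc')
  7 → (34, 'abc')
  8 → (14, 'abcaabccacaabbcbcbababc')
  9 → (18, 'abccacaabbcbcbababc')
  10 → (22, 'acaabbcbcbababc')
  11 → (12, 'acabcaabccacaabbcbcbababc')
  12 → (8, 'accaacabcaabccacaabbcbcbababc')
  13 → (3, 'accbaaccaacabcaabccacaabbcbcbababc')
  14 → (6, 'baaccaacabcaabccacaabbcbcbababc')
  15 → (1, 'baaccbaaccaacabcaabccacaabbcbcbababc')
  16 → (31, 'bababc')
  17 → (33, 'babc')
  18 → (0, 'bbaaccbaaccaacabcaabccacaabbcbcbababc')
  19 → (26, 'bbcbcbababc')
  20 → (35, 'bc')
  21 → (15, 'bcaabccacaabbcbcbababc')
  22 → (29, 'bcbababc')
  23 → (27, 'bcbcbababc')
  24 → (19, 'bccacaabbcbcbababc')
  25 → (36, 'c')
  26 → (23, 'caabbcbcbababc')
  27 → (16, 'caabccacaabbcbcbababc')
  28 → (10, 'caacabcaabccacaabbcbcbababc')
  29 → (13, 'cabcaabccacaabbcbcbababc')
  30 → (21, 'cacaabbcbcbababc')
  31 → (5, 'cbaaccaacabcaabccacaabbcbcbababc')
  32 → (30, 'cbababc')
  33 → (28, 'cbcbababc')
  34 → (9, 'ccaacabcaabccacaabbcbcbababc')
  35 → (20, 'ccacaabbcbcbababc')
  36 → (4, 'ccbaaccaacabcaabccacaabbcbcbababc')

[24, 17, 11, 7, 2, 32, 25, 34, 14, 18, 22, 12, 8, 3, 6, 1, 31, 33, 0, 26, 35, 15, 29, 27, 19, 36, 23, 16, 10, 13, 21, 5, 30, 28, 9, 20, 4]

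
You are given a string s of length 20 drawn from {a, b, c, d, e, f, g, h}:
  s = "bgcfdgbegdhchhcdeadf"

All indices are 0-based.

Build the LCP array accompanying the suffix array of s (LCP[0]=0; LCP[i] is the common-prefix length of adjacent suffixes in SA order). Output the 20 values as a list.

[0, 0, 1, 0, 1, 1, 0, 1, 1, 1, 0, 1, 0, 1, 0, 1, 1, 0, 2, 1]

rank→(start, suffix):
  0 → (17, 'adf')
  1 → (6, 'begdhchhcdeadf')
  2 → (0, 'bgcfdgbegdhchhcdeadf')
  3 → (14, 'cdeadf')
  4 → (2, 'cfdgbegdhchhcdeadf')
  5 → (11, 'chhcdeadf')
  6 → (15, 'deadf')
  7 → (18, 'df')
  8 → (4, 'dgbegdhchhcdeadf')
  9 → (9, 'dhchhcdeadf')
  10 → (16, 'eadf')
  11 → (7, 'egdhchhcdeadf')
  12 → (19, 'f')
  13 → (3, 'fdgbegdhchhcdeadf')
  14 → (5, 'gbegdhchhcdeadf')
  15 → (1, 'gcfdgbegdhchhcdeadf')
  16 → (8, 'gdhchhcdeadf')
  17 → (13, 'hcdeadf')
  18 → (10, 'hchhcdeadf')
  19 → (12, 'hhcdeadf')

SA = [17, 6, 0, 14, 2, 11, 15, 18, 4, 9, 16, 7, 19, 3, 5, 1, 8, 13, 10, 12]
i: (SA[i-1],SA[i]) lcp shared
  1: (17,6) 0 ''
  2: (6,0) 1 'b'
  3: (0,14) 0 ''
  4: (14,2) 1 'c'
  5: (2,11) 1 'c'
  6: (11,15) 0 ''
  7: (15,18) 1 'd'
  8: (18,4) 1 'd'
  9: (4,9) 1 'd'
  10: (9,16) 0 ''
  11: (16,7) 1 'e'
  12: (7,19) 0 ''
  13: (19,3) 1 'f'
  14: (3,5) 0 ''
  15: (5,1) 1 'g'
  16: (1,8) 1 'g'
  17: (8,13) 0 ''
  18: (13,10) 2 'hc'
  19: (10,12) 1 'h'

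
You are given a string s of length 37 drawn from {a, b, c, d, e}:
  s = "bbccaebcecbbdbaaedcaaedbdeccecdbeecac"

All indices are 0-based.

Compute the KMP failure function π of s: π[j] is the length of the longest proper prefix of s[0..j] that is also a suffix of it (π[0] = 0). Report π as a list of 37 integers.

[0, 1, 0, 0, 0, 0, 1, 0, 0, 0, 1, 2, 0, 1, 0, 0, 0, 0, 0, 0, 0, 0, 0, 1, 0, 0, 0, 0, 0, 0, 0, 1, 0, 0, 0, 0, 0]

π[0] = 0
j=1 s[j]='b': π[1]=1 (border 'b')
j=2 s[j]='c': k: 1→0; π[2]=0 (border '')
j=3 s[j]='c': π[3]=0 (border '')
j=4 s[j]='a': π[4]=0 (border '')
j=5 s[j]='e': π[5]=0 (border '')
j=6 s[j]='b': π[6]=1 (border 'b')
j=7 s[j]='c': k: 1→0; π[7]=0 (border '')
j=8 s[j]='e': π[8]=0 (border '')
j=9 s[j]='c': π[9]=0 (border '')
j=10 s[j]='b': π[10]=1 (border 'b')
j=11 s[j]='b': π[11]=2 (border 'bb')
j=12 s[j]='d': k: 2→1→0; π[12]=0 (border '')
j=13 s[j]='b': π[13]=1 (border 'b')
j=14 s[j]='a': k: 1→0; π[14]=0 (border '')
j=15 s[j]='a': π[15]=0 (border '')
j=16 s[j]='e': π[16]=0 (border '')
j=17 s[j]='d': π[17]=0 (border '')
j=18 s[j]='c': π[18]=0 (border '')
j=19 s[j]='a': π[19]=0 (border '')
j=20 s[j]='a': π[20]=0 (border '')
j=21 s[j]='e': π[21]=0 (border '')
j=22 s[j]='d': π[22]=0 (border '')
j=23 s[j]='b': π[23]=1 (border 'b')
j=24 s[j]='d': k: 1→0; π[24]=0 (border '')
j=25 s[j]='e': π[25]=0 (border '')
j=26 s[j]='c': π[26]=0 (border '')
j=27 s[j]='c': π[27]=0 (border '')
j=28 s[j]='e': π[28]=0 (border '')
j=29 s[j]='c': π[29]=0 (border '')
j=30 s[j]='d': π[30]=0 (border '')
j=31 s[j]='b': π[31]=1 (border 'b')
j=32 s[j]='e': k: 1→0; π[32]=0 (border '')
j=33 s[j]='e': π[33]=0 (border '')
j=34 s[j]='c': π[34]=0 (border '')
j=35 s[j]='a': π[35]=0 (border '')
j=36 s[j]='c': π[36]=0 (border '')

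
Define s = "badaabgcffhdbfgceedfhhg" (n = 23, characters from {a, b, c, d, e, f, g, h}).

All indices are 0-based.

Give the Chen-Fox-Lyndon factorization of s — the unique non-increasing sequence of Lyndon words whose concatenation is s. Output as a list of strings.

["b", "ad", "aabgcffhdbfgceedfhhg"]

emit factor 1: 'b' (i=0, period=1)
emit factor 2: 'ad' (i=1, period=2)
emit factor 3: 'aabgcffhdbfgceedfhhg' (i=3, period=20)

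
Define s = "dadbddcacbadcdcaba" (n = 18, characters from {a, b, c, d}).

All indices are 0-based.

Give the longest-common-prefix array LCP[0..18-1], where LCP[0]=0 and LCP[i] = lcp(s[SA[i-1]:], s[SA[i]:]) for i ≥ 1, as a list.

[0, 1, 1, 1, 2, 0, 2, 1, 0, 2, 1, 1, 0, 1, 1, 3, 2, 1]

rank | idx | suffix
   0 |  17 | a
   1 |  15 | aba
   2 |   7 | acbadcdcaba
   3 |   1 | adbddcacbadcdcaba
   4 |  10 | adcdcaba
   5 |  16 | ba
   6 |   9 | badcdcaba
   7 |   3 | bddcacbadcdcaba
   8 |  14 | caba
   9 |   6 | cacbadcdcaba
  10 |   8 | cbadcdcaba
  11 |  12 | cdcaba
  12 |   0 | dadbddcacbadcdcaba
  13 |   2 | dbddcacbadcdcaba
  14 |  13 | dcaba
  15 |   5 | dcacbadcdcaba
  16 |  11 | dcdcaba
  17 |   4 | ddcacbadcdcaba

SA = [17, 15, 7, 1, 10, 16, 9, 3, 14, 6, 8, 12, 0, 2, 13, 5, 11, 4]
[i] adj suffixes → lcp
  [1] 17/15 → 1 ('a')
  [2] 15/7 → 1 ('a')
  [3] 7/1 → 1 ('a')
  [4] 1/10 → 2 ('ad')
  [5] 10/16 → 0 ('')
  [6] 16/9 → 2 ('ba')
  [7] 9/3 → 1 ('b')
  [8] 3/14 → 0 ('')
  [9] 14/6 → 2 ('ca')
  [10] 6/8 → 1 ('c')
  [11] 8/12 → 1 ('c')
  [12] 12/0 → 0 ('')
  [13] 0/2 → 1 ('d')
  [14] 2/13 → 1 ('d')
  [15] 13/5 → 3 ('dca')
  [16] 5/11 → 2 ('dc')
  [17] 11/4 → 1 ('d')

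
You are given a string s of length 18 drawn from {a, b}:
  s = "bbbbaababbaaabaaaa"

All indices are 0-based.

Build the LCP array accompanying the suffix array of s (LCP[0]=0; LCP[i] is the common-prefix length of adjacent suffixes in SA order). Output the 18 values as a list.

rank→(start, suffix):
  0 → (17, 'a')
  1 → (16, 'aa')
  2 → (15, 'aaa')
  3 → (14, 'aaaa')
  4 → (10, 'aaabaaaa')
  5 → (11, 'aabaaaa')
  6 → (4, 'aababbaaabaaaa')
  7 → (12, 'abaaaa')
  8 → (5, 'ababbaaabaaaa')
  9 → (7, 'abbaaabaaaa')
  10 → (13, 'baaaa')
  11 → (9, 'baaabaaaa')
  12 → (3, 'baababbaaabaaaa')
  13 → (6, 'babbaaabaaaa')
  14 → (8, 'bbaaabaaaa')
  15 → (2, 'bbaababbaaabaaaa')
  16 → (1, 'bbbaababbaaabaaaa')
  17 → (0, 'bbbbaababbaaabaaaa')

SA = [17, 16, 15, 14, 10, 11, 4, 12, 5, 7, 13, 9, 3, 6, 8, 2, 1, 0]
[i] adj suffixes → lcp
  [1] 17/16 → 1 ('a')
  [2] 16/15 → 2 ('aa')
  [3] 15/14 → 3 ('aaa')
  [4] 14/10 → 3 ('aaa')
  [5] 10/11 → 2 ('aa')
  [6] 11/4 → 4 ('aaba')
  [7] 4/12 → 1 ('a')
  [8] 12/5 → 3 ('aba')
  [9] 5/7 → 2 ('ab')
  [10] 7/13 → 0 ('')
  [11] 13/9 → 4 ('baaa')
  [12] 9/3 → 3 ('baa')
  [13] 3/6 → 2 ('ba')
  [14] 6/8 → 1 ('b')
  [15] 8/2 → 4 ('bbaa')
  [16] 2/1 → 2 ('bb')
  [17] 1/0 → 3 ('bbb')

[0, 1, 2, 3, 3, 2, 4, 1, 3, 2, 0, 4, 3, 2, 1, 4, 2, 3]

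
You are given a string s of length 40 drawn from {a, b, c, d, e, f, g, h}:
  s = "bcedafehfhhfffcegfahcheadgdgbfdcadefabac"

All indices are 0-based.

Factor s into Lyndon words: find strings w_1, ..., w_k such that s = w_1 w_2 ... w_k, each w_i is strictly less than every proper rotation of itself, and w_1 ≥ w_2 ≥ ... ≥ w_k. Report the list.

["bced", "afehfhhfffcegfahche", "adgdgbfdc", "adef", "abac"]

emit factor 1: 'bced' (i=0, period=4)
emit factor 2: 'afehfhhfffcegfahche' (i=4, period=19)
emit factor 3: 'adgdgbfdc' (i=23, period=9)
emit factor 4: 'adef' (i=32, period=4)
emit factor 5: 'abac' (i=36, period=4)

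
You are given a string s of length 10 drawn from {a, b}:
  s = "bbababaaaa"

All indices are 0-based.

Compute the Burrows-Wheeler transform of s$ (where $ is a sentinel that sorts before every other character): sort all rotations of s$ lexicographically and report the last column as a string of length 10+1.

aaaabbbaab$

rank  rotation     last
    0  $bbababaaaa  a
    1  a$bbababaaa  a
    2  aa$bbababaa  a
    3  aaa$bbababa  a
    4  aaaa$bbabab  b
    5  abaaaa$bbab  b
    6  ababaaaa$bb  b
    7  baaaa$bbaba  a
    8  babaaaa$bba  a
    9  bababaaaa$b  b
   10  bbababaaaa$  $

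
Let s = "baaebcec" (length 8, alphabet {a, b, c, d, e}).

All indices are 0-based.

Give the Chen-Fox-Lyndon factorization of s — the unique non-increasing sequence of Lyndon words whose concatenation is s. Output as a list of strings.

emit factor 1: 'b' (i=0, period=1)
emit factor 2: 'aaebcec' (i=1, period=7)

["b", "aaebcec"]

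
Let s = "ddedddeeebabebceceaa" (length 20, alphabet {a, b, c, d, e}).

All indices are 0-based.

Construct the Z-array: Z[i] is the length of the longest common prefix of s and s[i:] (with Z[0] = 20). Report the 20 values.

[20, 1, 0, 2, 3, 1, 0, 0, 0, 0, 0, 0, 0, 0, 0, 0, 0, 0, 0, 0]

Z[0]=20
i=1: fresh scan; Z[1]=1 extend→box=[1,2)
i=2: fresh scan; Z[2]=0
i=3: fresh scan; Z[3]=2 extend→box=[3,5)
i=4: min(r-i=1, Z[1]=1)=1; Z[4]=3 extend→box=[4,7)
i=5: min(r-i=2, Z[1]=1)=1; Z[5]=1
i=6: min(r-i=1, Z[2]=0)=0; Z[6]=0
i=7: fresh scan; Z[7]=0
i=8: fresh scan; Z[8]=0
i=9: fresh scan; Z[9]=0
i=10: fresh scan; Z[10]=0
i=11: fresh scan; Z[11]=0
i=12: fresh scan; Z[12]=0
i=13: fresh scan; Z[13]=0
i=14: fresh scan; Z[14]=0
i=15: fresh scan; Z[15]=0
i=16: fresh scan; Z[16]=0
i=17: fresh scan; Z[17]=0
i=18: fresh scan; Z[18]=0
i=19: fresh scan; Z[19]=0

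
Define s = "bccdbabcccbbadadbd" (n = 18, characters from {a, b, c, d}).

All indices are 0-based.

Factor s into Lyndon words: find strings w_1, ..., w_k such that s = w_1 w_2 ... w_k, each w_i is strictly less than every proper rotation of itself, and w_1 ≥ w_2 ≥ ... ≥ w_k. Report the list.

emit factor 1: 'bccd' (i=0, period=4)
emit factor 2: 'b' (i=4, period=1)
emit factor 3: 'abcccbbadadbd' (i=5, period=13)

["bccd", "b", "abcccbbadadbd"]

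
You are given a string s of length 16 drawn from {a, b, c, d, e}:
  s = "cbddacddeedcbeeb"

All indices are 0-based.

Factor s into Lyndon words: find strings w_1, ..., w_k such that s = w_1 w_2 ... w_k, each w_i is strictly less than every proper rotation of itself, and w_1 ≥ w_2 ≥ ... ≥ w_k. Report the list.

emit factor 1: 'c' (i=0, period=1)
emit factor 2: 'bdd' (i=1, period=3)
emit factor 3: 'acddeedcbeeb' (i=4, period=12)

["c", "bdd", "acddeedcbeeb"]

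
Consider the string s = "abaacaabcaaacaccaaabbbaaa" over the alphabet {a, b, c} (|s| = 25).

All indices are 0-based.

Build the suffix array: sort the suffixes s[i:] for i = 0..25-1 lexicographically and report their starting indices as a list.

sorted suffixes:
  #0 SA[0]=24  'a'
  #1 SA[1]=23  'aa'
  #2 SA[2]=22  'aaa'
  #3 SA[3]=16  'aaabbbaaa'
  #4 SA[4]=9  'aaacaccaaabbbaaa'
  #5 SA[5]=17  'aabbbaaa'
  #6 SA[6]=5  'aabcaaacaccaaabbbaaa'
  #7 SA[7]=2  'aacaabcaaacaccaaabbbaaa'
  #8 SA[8]=10  'aacaccaaabbbaaa'
  #9 SA[9]=0  'abaacaabcaaacaccaaabbbaaa'
  #10 SA[10]=18  'abbbaaa'
  #11 SA[11]=6  'abcaaacaccaaabbbaaa'
  #12 SA[12]=3  'acaabcaaacaccaaabbbaaa'
  #13 SA[13]=11  'acaccaaabbbaaa'
  #14 SA[14]=13  'accaaabbbaaa'
  #15 SA[15]=21  'baaa'
  #16 SA[16]=1  'baacaabcaaacaccaaabbbaaa'
  #17 SA[17]=20  'bbaaa'
  #18 SA[18]=19  'bbbaaa'
  #19 SA[19]=7  'bcaaacaccaaabbbaaa'
  #20 SA[20]=15  'caaabbbaaa'
  #21 SA[21]=8  'caaacaccaaabbbaaa'
  #22 SA[22]=4  'caabcaaacaccaaabbbaaa'
  #23 SA[23]=12  'caccaaabbbaaa'
  #24 SA[24]=14  'ccaaabbbaaa'

[24, 23, 22, 16, 9, 17, 5, 2, 10, 0, 18, 6, 3, 11, 13, 21, 1, 20, 19, 7, 15, 8, 4, 12, 14]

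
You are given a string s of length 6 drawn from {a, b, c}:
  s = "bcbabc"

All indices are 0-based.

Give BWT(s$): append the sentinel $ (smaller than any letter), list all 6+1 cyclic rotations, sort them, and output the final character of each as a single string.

cbca$bb

rank  rotation last
    0  $bcbabc  c
    1  abc$bcb  b
    2  babc$bc  c
    3  bc$bcba  a
    4  bcbabc$  $
    5  c$bcbab  b
    6  cbabc$b  b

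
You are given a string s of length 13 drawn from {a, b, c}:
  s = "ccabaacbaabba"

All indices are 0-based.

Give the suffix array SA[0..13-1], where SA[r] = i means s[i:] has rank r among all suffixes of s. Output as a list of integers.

sorted suffixes:
  #0 SA[0]=12  'a'
  #1 SA[1]=8  'aabba'
  #2 SA[2]=4  'aacbaabba'
  #3 SA[3]=2  'abaacbaabba'
  #4 SA[4]=9  'abba'
  #5 SA[5]=5  'acbaabba'
  #6 SA[6]=11  'ba'
  #7 SA[7]=7  'baabba'
  #8 SA[8]=3  'baacbaabba'
  #9 SA[9]=10  'bba'
  #10 SA[10]=1  'cabaacbaabba'
  #11 SA[11]=6  'cbaabba'
  #12 SA[12]=0  'ccabaacbaabba'

[12, 8, 4, 2, 9, 5, 11, 7, 3, 10, 1, 6, 0]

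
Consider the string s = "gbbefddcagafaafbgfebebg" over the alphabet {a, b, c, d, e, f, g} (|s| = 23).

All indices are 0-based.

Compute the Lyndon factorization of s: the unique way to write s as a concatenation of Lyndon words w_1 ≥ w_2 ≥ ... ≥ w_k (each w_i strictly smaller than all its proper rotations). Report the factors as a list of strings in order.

emit factor 1: 'g' (i=0, period=1)
emit factor 2: 'bbefddc' (i=1, period=7)
emit factor 3: 'ag' (i=8, period=2)
emit factor 4: 'af' (i=10, period=2)
emit factor 5: 'aafbgfebebg' (i=12, period=11)

["g", "bbefddc", "ag", "af", "aafbgfebebg"]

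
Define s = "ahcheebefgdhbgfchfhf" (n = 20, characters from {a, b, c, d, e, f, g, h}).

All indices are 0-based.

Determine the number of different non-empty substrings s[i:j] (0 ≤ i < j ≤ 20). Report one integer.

196

rank | idx | suffix
   0 |   0 | ahcheebefgdhbgfchfhf
   1 |   6 | befgdhbgfchfhf
   2 |  12 | bgfchfhf
   3 |   2 | cheebefgdhbgfchfhf
   4 |  15 | chfhf
   5 |  10 | dhbgfchfhf
   6 |   5 | ebefgdhbgfchfhf
   7 |   4 | eebefgdhbgfchfhf
   8 |   7 | efgdhbgfchfhf
   9 |  19 | f
  10 |  14 | fchfhf
  11 |   8 | fgdhbgfchfhf
  12 |  17 | fhf
  13 |   9 | gdhbgfchfhf
  14 |  13 | gfchfhf
  15 |  11 | hbgfchfhf
  16 |   1 | hcheebefgdhbgfchfhf
  17 |   3 | heebefgdhbgfchfhf
  18 |  18 | hf
  19 |  16 | hfhf

SA = [0, 6, 12, 2, 15, 10, 5, 4, 7, 19, 14, 8, 17, 9, 13, 11, 1, 3, 18, 16]
i: (SA[i-1],SA[i]) lcp shared
  1: (0,6) 0 ''
  2: (6,12) 1 'b'
  3: (12,2) 0 ''
  4: (2,15) 2 'ch'
  5: (15,10) 0 ''
  6: (10,5) 0 ''
  7: (5,4) 1 'e'
  8: (4,7) 1 'e'
  9: (7,19) 0 ''
  10: (19,14) 1 'f'
  11: (14,8) 1 'f'
  12: (8,17) 1 'f'
  13: (17,9) 0 ''
  14: (9,13) 1 'g'
  15: (13,11) 0 ''
  16: (11,1) 1 'h'
  17: (1,3) 1 'h'
  18: (3,18) 1 'h'
  19: (18,16) 2 'hf'

n(n+1)/2 = 20·21/2 = 210
Σ LCP = 0 + 0 + 1 + 0 + 2 + 0 + 0 + 1 + 1 + 0 + 1 + 1 + 1 + 0 + 1 + 0 + 1 + 1 + 1 + 2 = 14
distinct = 210 − 14 = 196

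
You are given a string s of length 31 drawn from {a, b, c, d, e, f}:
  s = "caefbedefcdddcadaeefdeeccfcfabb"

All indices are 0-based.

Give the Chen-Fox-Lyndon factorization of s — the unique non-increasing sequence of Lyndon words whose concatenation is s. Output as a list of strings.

emit factor 1: 'c' (i=0, period=1)
emit factor 2: 'aefbedefcdddc' (i=1, period=13)
emit factor 3: 'adaeefdeeccfcf' (i=14, period=14)
emit factor 4: 'abb' (i=28, period=3)

["c", "aefbedefcdddc", "adaeefdeeccfcf", "abb"]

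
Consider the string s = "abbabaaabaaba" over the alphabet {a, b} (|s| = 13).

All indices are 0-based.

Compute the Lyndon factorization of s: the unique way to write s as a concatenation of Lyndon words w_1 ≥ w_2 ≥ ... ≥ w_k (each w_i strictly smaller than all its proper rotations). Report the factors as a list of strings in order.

emit factor 1: 'abb' (i=0, period=3)
emit factor 2: 'ab' (i=3, period=2)
emit factor 3: 'aaabaab' (i=5, period=7)
emit factor 4: 'a' (i=12, period=1)

["abb", "ab", "aaabaab", "a"]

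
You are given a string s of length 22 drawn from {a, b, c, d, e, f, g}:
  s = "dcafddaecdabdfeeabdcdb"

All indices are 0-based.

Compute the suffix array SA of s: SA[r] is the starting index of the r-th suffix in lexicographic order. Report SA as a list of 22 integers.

sorted suffixes:
  #0 SA[0]=16  'abdcdb'
  #1 SA[1]=10  'abdfeeabdcdb'
  #2 SA[2]=6  'aecdabdfeeabdcdb'
  #3 SA[3]=2  'afddaecdabdfeeabdcdb'
  #4 SA[4]=21  'b'
  #5 SA[5]=17  'bdcdb'
  #6 SA[6]=11  'bdfeeabdcdb'
  #7 SA[7]=1  'cafddaecdabdfeeabdcdb'
  #8 SA[8]=8  'cdabdfeeabdcdb'
  #9 SA[9]=19  'cdb'
  #10 SA[10]=9  'dabdfeeabdcdb'
  #11 SA[11]=5  'daecdabdfeeabdcdb'
  #12 SA[12]=20  'db'
  #13 SA[13]=0  'dcafddaecdabdfeeabdcdb'
  #14 SA[14]=18  'dcdb'
  #15 SA[15]=4  'ddaecdabdfeeabdcdb'
  #16 SA[16]=12  'dfeeabdcdb'
  #17 SA[17]=15  'eabdcdb'
  #18 SA[18]=7  'ecdabdfeeabdcdb'
  #19 SA[19]=14  'eeabdcdb'
  #20 SA[20]=3  'fddaecdabdfeeabdcdb'
  #21 SA[21]=13  'feeabdcdb'

[16, 10, 6, 2, 21, 17, 11, 1, 8, 19, 9, 5, 20, 0, 18, 4, 12, 15, 7, 14, 3, 13]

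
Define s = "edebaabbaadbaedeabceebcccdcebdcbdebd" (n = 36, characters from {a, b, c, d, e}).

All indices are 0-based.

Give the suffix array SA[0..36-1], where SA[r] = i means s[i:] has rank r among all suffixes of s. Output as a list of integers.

rank | idx | suffix
   0 |   4 | aabbaadbaedeabceebcccdcebdcbdebd
   1 |   8 | aadbaedeabceebcccdcebdcbdebd
   2 |   5 | abbaadbaedeabceebcccdcebdcbdebd
   3 |  16 | abceebcccdcebdcbdebd
   4 |   9 | adbaedeabceebcccdcebdcbdebd
   5 |  12 | aedeabceebcccdcebdcbdebd
   6 |   3 | baabbaadbaedeabceebcccdcebdcbdebd
   7 |   7 | baadbaedeabceebcccdcebdcbdebd
   8 |  11 | baedeabceebcccdcebdcbdebd
   9 |   6 | bbaadbaedeabceebcccdcebdcbdebd
  10 |  21 | bcccdcebdcbdebd
  11 |  17 | bceebcccdcebdcbdebd
  12 |  34 | bd
  13 |  28 | bdcbdebd
  14 |  31 | bdebd
  15 |  30 | cbdebd
  16 |  22 | cccdcebdcbdebd
  17 |  23 | ccdcebdcbdebd
  18 |  24 | cdcebdcbdebd
  19 |  26 | cebdcbdebd
  20 |  18 | ceebcccdcebdcbdebd
  21 |  35 | d
  22 |  10 | dbaedeabceebcccdcebdcbdebd
  23 |  29 | dcbdebd
  24 |  25 | dcebdcbdebd
  25 |  14 | deabceebcccdcebdcbdebd
  26 |   1 | debaabbaadbaedeabceebcccdcebdcbdebd
  27 |  32 | debd
  28 |  15 | eabceebcccdcebdcbdebd
  29 |   2 | ebaabbaadbaedeabceebcccdcebdcbdebd
  30 |  20 | ebcccdcebdcbdebd
  31 |  33 | ebd
  32 |  27 | ebdcbdebd
  33 |  13 | edeabceebcccdcebdcbdebd
  34 |   0 | edebaabbaadbaedeabceebcccdcebdcbdebd
  35 |  19 | eebcccdcebdcbdebd

[4, 8, 5, 16, 9, 12, 3, 7, 11, 6, 21, 17, 34, 28, 31, 30, 22, 23, 24, 26, 18, 35, 10, 29, 25, 14, 1, 32, 15, 2, 20, 33, 27, 13, 0, 19]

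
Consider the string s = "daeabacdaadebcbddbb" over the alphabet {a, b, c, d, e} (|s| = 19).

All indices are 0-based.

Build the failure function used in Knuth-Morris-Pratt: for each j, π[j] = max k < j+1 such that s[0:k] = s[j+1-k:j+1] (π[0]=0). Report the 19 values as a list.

[0, 0, 0, 0, 0, 0, 0, 1, 2, 0, 1, 0, 0, 0, 0, 1, 1, 0, 0]

π[0] = 0
j=1 s[j]='a': π[1]=0 (border '')
j=2 s[j]='e': π[2]=0 (border '')
j=3 s[j]='a': π[3]=0 (border '')
j=4 s[j]='b': π[4]=0 (border '')
j=5 s[j]='a': π[5]=0 (border '')
j=6 s[j]='c': π[6]=0 (border '')
j=7 s[j]='d': π[7]=1 (border 'd')
j=8 s[j]='a': π[8]=2 (border 'da')
j=9 s[j]='a': k: 2→0; π[9]=0 (border '')
j=10 s[j]='d': π[10]=1 (border 'd')
j=11 s[j]='e': k: 1→0; π[11]=0 (border '')
j=12 s[j]='b': π[12]=0 (border '')
j=13 s[j]='c': π[13]=0 (border '')
j=14 s[j]='b': π[14]=0 (border '')
j=15 s[j]='d': π[15]=1 (border 'd')
j=16 s[j]='d': k: 1→0; π[16]=1 (border 'd')
j=17 s[j]='b': k: 1→0; π[17]=0 (border '')
j=18 s[j]='b': π[18]=0 (border '')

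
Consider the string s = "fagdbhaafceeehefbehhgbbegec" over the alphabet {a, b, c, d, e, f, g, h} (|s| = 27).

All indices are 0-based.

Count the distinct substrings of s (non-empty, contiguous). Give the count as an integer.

356

sorted suffixes:
  #0 SA[0]=6  'aafceeehefbehhgbbegec'
  #1 SA[1]=7  'afceeehefbehhgbbegec'
  #2 SA[2]=1  'agdbhaafceeehefbehhgbbegec'
  #3 SA[3]=21  'bbegec'
  #4 SA[4]=22  'begec'
  #5 SA[5]=16  'behhgbbegec'
  #6 SA[6]=4  'bhaafceeehefbehhgbbegec'
  #7 SA[7]=26  'c'
  #8 SA[8]=9  'ceeehefbehhgbbegec'
  #9 SA[9]=3  'dbhaafceeehefbehhgbbegec'
  #10 SA[10]=25  'ec'
  #11 SA[11]=10  'eeehefbehhgbbegec'
  #12 SA[12]=11  'eehefbehhgbbegec'
  #13 SA[13]=14  'efbehhgbbegec'
  #14 SA[14]=23  'egec'
  #15 SA[15]=12  'ehefbehhgbbegec'
  #16 SA[16]=17  'ehhgbbegec'
  #17 SA[17]=0  'fagdbhaafceeehefbehhgbbegec'
  #18 SA[18]=15  'fbehhgbbegec'
  #19 SA[19]=8  'fceeehefbehhgbbegec'
  #20 SA[20]=20  'gbbegec'
  #21 SA[21]=2  'gdbhaafceeehefbehhgbbegec'
  #22 SA[22]=24  'gec'
  #23 SA[23]=5  'haafceeehefbehhgbbegec'
  #24 SA[24]=13  'hefbehhgbbegec'
  #25 SA[25]=19  'hgbbegec'
  #26 SA[26]=18  'hhgbbegec'

SA = [6, 7, 1, 21, 22, 16, 4, 26, 9, 3, 25, 10, 11, 14, 23, 12, 17, 0, 15, 8, 20, 2, 24, 5, 13, 19, 18]
i: (SA[i-1],SA[i]) lcp shared
  1: (6,7) 1 'a'
  2: (7,1) 1 'a'
  3: (1,21) 0 ''
  4: (21,22) 1 'b'
  5: (22,16) 2 'be'
  6: (16,4) 1 'b'
  7: (4,26) 0 ''
  8: (26,9) 1 'c'
  9: (9,3) 0 ''
  10: (3,25) 0 ''
  11: (25,10) 1 'e'
  12: (10,11) 2 'ee'
  13: (11,14) 1 'e'
  14: (14,23) 1 'e'
  15: (23,12) 1 'e'
  16: (12,17) 2 'eh'
  17: (17,0) 0 ''
  18: (0,15) 1 'f'
  19: (15,8) 1 'f'
  20: (8,20) 0 ''
  21: (20,2) 1 'g'
  22: (2,24) 1 'g'
  23: (24,5) 0 ''
  24: (5,13) 1 'h'
  25: (13,19) 1 'h'
  26: (19,18) 1 'h'

n(n+1)/2 = 27·28/2 = 378
Σ LCP = 0 + 1 + 1 + 0 + 1 + 2 + 1 + 0 + 1 + 0 + 0 + 1 + 2 + 1 + 1 + 1 + 2 + 0 + 1 + 1 + 0 + 1 + 1 + 0 + 1 + 1 + 1 = 22
distinct = 378 − 22 = 356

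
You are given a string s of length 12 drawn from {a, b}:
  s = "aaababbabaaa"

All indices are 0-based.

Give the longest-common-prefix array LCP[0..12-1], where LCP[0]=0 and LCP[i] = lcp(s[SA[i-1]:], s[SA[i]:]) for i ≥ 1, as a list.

[0, 1, 2, 3, 2, 1, 3, 2, 0, 2, 3, 1]

rank | idx | suffix
   0 |  11 | a
   1 |  10 | aa
   2 |   9 | aaa
   3 |   0 | aaababbabaaa
   4 |   1 | aababbabaaa
   5 |   7 | abaaa
   6 |   2 | ababbabaaa
   7 |   4 | abbabaaa
   8 |   8 | baaa
   9 |   6 | babaaa
  10 |   3 | babbabaaa
  11 |   5 | bbabaaa

SA = [11, 10, 9, 0, 1, 7, 2, 4, 8, 6, 3, 5]
rank  pair      lcp
   1  s[11:],s[10:]  1  'a'
   2  s[10:],s[9:]  2  'aa'
   3  s[9:],s[0:]  3  'aaa'
   4  s[0:],s[1:]  2  'aa'
   5  s[1:],s[7:]  1  'a'
   6  s[7:],s[2:]  3  'aba'
   7  s[2:],s[4:]  2  'ab'
   8  s[4:],s[8:]  0  ''
   9  s[8:],s[6:]  2  'ba'
  10  s[6:],s[3:]  3  'bab'
  11  s[3:],s[5:]  1  'b'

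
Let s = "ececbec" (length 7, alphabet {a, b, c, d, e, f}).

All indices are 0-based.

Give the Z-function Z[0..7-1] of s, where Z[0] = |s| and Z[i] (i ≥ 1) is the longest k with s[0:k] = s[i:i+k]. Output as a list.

Z[0]=7
i=1: outside box; Z[1]=0
i=2: outside box; Z[2]=2 scan→box=[2,4)
i=3: min(r-i=1, Z[1]=0)=0; Z[3]=0
i=4: outside box; Z[4]=0
i=5: outside box; Z[5]=2 scan→box=[5,7)
i=6: min(r-i=1, Z[1]=0)=0; Z[6]=0

[7, 0, 2, 0, 0, 2, 0]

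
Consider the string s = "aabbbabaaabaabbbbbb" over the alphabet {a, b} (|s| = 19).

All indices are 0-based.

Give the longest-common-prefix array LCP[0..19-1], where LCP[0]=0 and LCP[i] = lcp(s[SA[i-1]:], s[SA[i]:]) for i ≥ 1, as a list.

rank | idx | suffix
   0 |   7 | aaabaabbbbbb
   1 |   8 | aabaabbbbbb
   2 |   0 | aabbbabaaabaabbbbbb
   3 |  11 | aabbbbbb
   4 |   5 | abaaabaabbbbbb
   5 |   9 | abaabbbbbb
   6 |   1 | abbbabaaabaabbbbbb
   7 |  12 | abbbbbb
   8 |  18 | b
   9 |   6 | baaabaabbbbbb
  10 |  10 | baabbbbbb
  11 |   4 | babaaabaabbbbbb
  12 |  17 | bb
  13 |   3 | bbabaaabaabbbbbb
  14 |  16 | bbb
  15 |   2 | bbbabaaabaabbbbbb
  16 |  15 | bbbb
  17 |  14 | bbbbb
  18 |  13 | bbbbbb

SA = [7, 8, 0, 11, 5, 9, 1, 12, 18, 6, 10, 4, 17, 3, 16, 2, 15, 14, 13]
i: (SA[i-1],SA[i]) lcp shared
  1: (7,8) 2 'aa'
  2: (8,0) 3 'aab'
  3: (0,11) 5 'aabbb'
  4: (11,5) 1 'a'
  5: (5,9) 4 'abaa'
  6: (9,1) 2 'ab'
  7: (1,12) 4 'abbb'
  8: (12,18) 0 ''
  9: (18,6) 1 'b'
  10: (6,10) 3 'baa'
  11: (10,4) 2 'ba'
  12: (4,17) 1 'b'
  13: (17,3) 2 'bb'
  14: (3,16) 2 'bb'
  15: (16,2) 3 'bbb'
  16: (2,15) 3 'bbb'
  17: (15,14) 4 'bbbb'
  18: (14,13) 5 'bbbbb'

[0, 2, 3, 5, 1, 4, 2, 4, 0, 1, 3, 2, 1, 2, 2, 3, 3, 4, 5]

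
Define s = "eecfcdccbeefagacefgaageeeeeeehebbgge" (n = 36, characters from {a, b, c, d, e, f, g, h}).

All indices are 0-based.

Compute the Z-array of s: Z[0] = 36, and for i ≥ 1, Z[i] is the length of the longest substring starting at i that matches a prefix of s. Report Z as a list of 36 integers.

[36, 1, 0, 0, 0, 0, 0, 0, 0, 2, 1, 0, 0, 0, 0, 0, 1, 0, 0, 0, 0, 0, 2, 2, 2, 2, 2, 2, 1, 0, 1, 0, 0, 0, 0, 1]

Z[0]=36
i=1: fresh scan; Z[1]=1 scan→box=[1,2)
i=2: fresh scan; Z[2]=0
i=3: fresh scan; Z[3]=0
i=4: fresh scan; Z[4]=0
i=5: fresh scan; Z[5]=0
i=6: fresh scan; Z[6]=0
i=7: fresh scan; Z[7]=0
i=8: fresh scan; Z[8]=0
i=9: fresh scan; Z[9]=2 scan→box=[9,11)
i=10: min(r-i=1, Z[1]=1)=1; Z[10]=1
i=11: fresh scan; Z[11]=0
i=12: fresh scan; Z[12]=0
i=13: fresh scan; Z[13]=0
i=14: fresh scan; Z[14]=0
i=15: fresh scan; Z[15]=0
i=16: fresh scan; Z[16]=1 scan→box=[16,17)
i=17: fresh scan; Z[17]=0
i=18: fresh scan; Z[18]=0
i=19: fresh scan; Z[19]=0
i=20: fresh scan; Z[20]=0
i=21: fresh scan; Z[21]=0
i=22: fresh scan; Z[22]=2 scan→box=[22,24)
i=23: min(r-i=1, Z[1]=1)=1; Z[23]=2 scan→box=[23,25)
i=24: min(r-i=1, Z[1]=1)=1; Z[24]=2 scan→box=[24,26)
i=25: min(r-i=1, Z[1]=1)=1; Z[25]=2 scan→box=[25,27)
i=26: min(r-i=1, Z[1]=1)=1; Z[26]=2 scan→box=[26,28)
i=27: min(r-i=1, Z[1]=1)=1; Z[27]=2 scan→box=[27,29)
i=28: min(r-i=1, Z[1]=1)=1; Z[28]=1
i=29: fresh scan; Z[29]=0
i=30: fresh scan; Z[30]=1 scan→box=[30,31)
i=31: fresh scan; Z[31]=0
i=32: fresh scan; Z[32]=0
i=33: fresh scan; Z[33]=0
i=34: fresh scan; Z[34]=0
i=35: fresh scan; Z[35]=1 scan→box=[35,36)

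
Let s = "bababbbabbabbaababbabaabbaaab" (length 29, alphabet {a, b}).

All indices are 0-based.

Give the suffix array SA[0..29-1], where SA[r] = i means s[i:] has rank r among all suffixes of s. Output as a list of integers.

[25, 26, 13, 21, 27, 19, 14, 1, 22, 10, 16, 7, 3, 28, 24, 12, 20, 18, 0, 9, 15, 6, 2, 23, 11, 17, 8, 5, 4]

sorted suffixes:
  #0 SA[0]=25  'aaab'
  #1 SA[1]=26  'aab'
  #2 SA[2]=13  'aababbabaabbaaab'
  #3 SA[3]=21  'aabbaaab'
  #4 SA[4]=27  'ab'
  #5 SA[5]=19  'abaabbaaab'
  #6 SA[6]=14  'ababbabaabbaaab'
  #7 SA[7]=1  'ababbbabbabbaababbabaabbaaab'
  #8 SA[8]=22  'abbaaab'
  #9 SA[9]=10  'abbaababbabaabbaaab'
  #10 SA[10]=16  'abbabaabbaaab'
  #11 SA[11]=7  'abbabbaababbabaabbaaab'
  #12 SA[12]=3  'abbbabbabbaababbabaabbaaab'
  #13 SA[13]=28  'b'
  #14 SA[14]=24  'baaab'
  #15 SA[15]=12  'baababbabaabbaaab'
  #16 SA[16]=20  'baabbaaab'
  #17 SA[17]=18  'babaabbaaab'
  #18 SA[18]=0  'bababbbabbabbaababbabaabbaaab'
  #19 SA[19]=9  'babbaababbabaabbaaab'
  #20 SA[20]=15  'babbabaabbaaab'
  #21 SA[21]=6  'babbabbaababbabaabbaaab'
  #22 SA[22]=2  'babbbabbabbaababbabaabbaaab'
  #23 SA[23]=23  'bbaaab'
  #24 SA[24]=11  'bbaababbabaabbaaab'
  #25 SA[25]=17  'bbabaabbaaab'
  #26 SA[26]=8  'bbabbaababbabaabbaaab'
  #27 SA[27]=5  'bbabbabbaababbabaabbaaab'
  #28 SA[28]=4  'bbbabbabbaababbabaabbaaab'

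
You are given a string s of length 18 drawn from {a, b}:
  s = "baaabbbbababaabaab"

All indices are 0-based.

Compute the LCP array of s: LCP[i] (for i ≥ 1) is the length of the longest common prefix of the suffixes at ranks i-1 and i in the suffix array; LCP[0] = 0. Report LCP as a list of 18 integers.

sorted suffixes:
  #0 SA[0]=1  'aaabbbbababaabaab'
  #1 SA[1]=15  'aab'
  #2 SA[2]=12  'aabaab'
  #3 SA[3]=2  'aabbbbababaabaab'
  #4 SA[4]=16  'ab'
  #5 SA[5]=13  'abaab'
  #6 SA[6]=10  'abaabaab'
  #7 SA[7]=8  'ababaabaab'
  #8 SA[8]=3  'abbbbababaabaab'
  #9 SA[9]=17  'b'
  #10 SA[10]=0  'baaabbbbababaabaab'
  #11 SA[11]=14  'baab'
  #12 SA[12]=11  'baabaab'
  #13 SA[13]=9  'babaabaab'
  #14 SA[14]=7  'bababaabaab'
  #15 SA[15]=6  'bbababaabaab'
  #16 SA[16]=5  'bbbababaabaab'
  #17 SA[17]=4  'bbbbababaabaab'

SA = [1, 15, 12, 2, 16, 13, 10, 8, 3, 17, 0, 14, 11, 9, 7, 6, 5, 4]
[i] adj suffixes → lcp
  [1] 1/15 → 2 ('aa')
  [2] 15/12 → 3 ('aab')
  [3] 12/2 → 3 ('aab')
  [4] 2/16 → 1 ('a')
  [5] 16/13 → 2 ('ab')
  [6] 13/10 → 5 ('abaab')
  [7] 10/8 → 3 ('aba')
  [8] 8/3 → 2 ('ab')
  [9] 3/17 → 0 ('')
  [10] 17/0 → 1 ('b')
  [11] 0/14 → 3 ('baa')
  [12] 14/11 → 4 ('baab')
  [13] 11/9 → 2 ('ba')
  [14] 9/7 → 4 ('baba')
  [15] 7/6 → 1 ('b')
  [16] 6/5 → 2 ('bb')
  [17] 5/4 → 3 ('bbb')

[0, 2, 3, 3, 1, 2, 5, 3, 2, 0, 1, 3, 4, 2, 4, 1, 2, 3]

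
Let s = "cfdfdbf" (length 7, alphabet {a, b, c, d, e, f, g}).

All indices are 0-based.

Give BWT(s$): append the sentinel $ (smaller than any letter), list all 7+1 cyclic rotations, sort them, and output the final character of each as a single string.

fd$ffbdc

rank  rotation  last
    0  $cfdfdbf  f
    1  bf$cfdfd  d
    2  cfdfdbf$  $
    3  dbf$cfdf  f
    4  dfdbf$cf  f
    5  f$cfdfdb  b
    6  fdbf$cfd  d
    7  fdfdbf$c  c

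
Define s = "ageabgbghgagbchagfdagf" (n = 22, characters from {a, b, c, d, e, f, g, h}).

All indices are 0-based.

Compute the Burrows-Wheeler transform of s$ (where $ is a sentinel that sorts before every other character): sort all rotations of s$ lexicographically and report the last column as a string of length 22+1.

feg$dhgagbfggghabaaabcg

rank  rotation                 last
    0  $ageabgbghgagbchagfdagf  f
    1  abgbghgagbchagfdagf$age  e
    2  agbchagfdagf$ageabgbghg  g
    3  ageabgbghgagbchagfdagf$  $
    4  agf$ageabgbghgagbchagfd  d
    5  agfdagf$ageabgbghgagbch  h
    6  bchagfdagf$ageabgbghgag  g
    7  bgbghgagbchagfdagf$agea  a
    8  bghgagbchagfdagf$ageabg  g
    9  chagfdagf$ageabgbghgagb  b
   10  dagf$ageabgbghgagbchagf  f
   11  eabgbghgagbchagfdagf$ag  g
   12  f$ageabgbghgagbchagfdag  g
   13  fdagf$ageabgbghgagbchag  g
   14  gagbchagfdagf$ageabgbgh  h
   15  gbchagfdagf$ageabgbghga  a
   16  gbghgagbchagfdagf$ageab  b
   17  geabgbghgagbchagfdagf$a  a
   18  gf$ageabgbghgagbchagfda  a
   19  gfdagf$ageabgbghgagbcha  a
   20  ghgagbchagfdagf$ageabgb  b
   21  hagfdagf$ageabgbghgagbc  c
   22  hgagbchagfdagf$ageabgbg  g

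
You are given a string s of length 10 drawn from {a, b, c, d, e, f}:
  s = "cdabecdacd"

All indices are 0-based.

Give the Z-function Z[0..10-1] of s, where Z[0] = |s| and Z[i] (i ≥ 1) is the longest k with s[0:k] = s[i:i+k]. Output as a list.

Z[0]=10
i=1: fresh scan; Z[1]=0
i=2: fresh scan; Z[2]=0
i=3: fresh scan; Z[3]=0
i=4: fresh scan; Z[4]=0
i=5: fresh scan; Z[5]=3 scan→box=[5,8)
i=6: min(r-i=2, Z[1]=0)=0; Z[6]=0
i=7: min(r-i=1, Z[2]=0)=0; Z[7]=0
i=8: fresh scan; Z[8]=2 scan→box=[8,10)
i=9: min(r-i=1, Z[1]=0)=0; Z[9]=0

[10, 0, 0, 0, 0, 3, 0, 0, 2, 0]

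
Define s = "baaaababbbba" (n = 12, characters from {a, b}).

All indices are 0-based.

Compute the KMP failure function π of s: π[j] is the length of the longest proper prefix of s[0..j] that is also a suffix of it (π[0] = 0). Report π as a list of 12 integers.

[0, 0, 0, 0, 0, 1, 2, 1, 1, 1, 1, 2]

π[0] = 0
j=1 s[j]='a': π[1]=0 (border '')
j=2 s[j]='a': π[2]=0 (border '')
j=3 s[j]='a': π[3]=0 (border '')
j=4 s[j]='a': π[4]=0 (border '')
j=5 s[j]='b': π[5]=1 (border 'b')
j=6 s[j]='a': π[6]=2 (border 'ba')
j=7 s[j]='b': k: 2→0; π[7]=1 (border 'b')
j=8 s[j]='b': k: 1→0; π[8]=1 (border 'b')
j=9 s[j]='b': k: 1→0; π[9]=1 (border 'b')
j=10 s[j]='b': k: 1→0; π[10]=1 (border 'b')
j=11 s[j]='a': π[11]=2 (border 'ba')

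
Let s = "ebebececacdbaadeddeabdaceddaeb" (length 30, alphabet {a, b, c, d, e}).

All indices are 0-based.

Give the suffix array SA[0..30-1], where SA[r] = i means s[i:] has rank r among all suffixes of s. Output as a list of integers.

[12, 19, 8, 22, 13, 27, 29, 11, 20, 1, 3, 7, 9, 5, 23, 21, 26, 10, 25, 16, 17, 14, 18, 28, 0, 2, 6, 4, 24, 15]

sorted suffixes:
  #0 SA[0]=12  'aadeddeabdaceddaeb'
  #1 SA[1]=19  'abdaceddaeb'
  #2 SA[2]=8  'acdbaadeddeabdaceddaeb'
  #3 SA[3]=22  'aceddaeb'
  #4 SA[4]=13  'adeddeabdaceddaeb'
  #5 SA[5]=27  'aeb'
  #6 SA[6]=29  'b'
  #7 SA[7]=11  'baadeddeabdaceddaeb'
  #8 SA[8]=20  'bdaceddaeb'
  #9 SA[9]=1  'bebececacdbaadeddeabdaceddaeb'
  #10 SA[10]=3  'bececacdbaadeddeabdaceddaeb'
  #11 SA[11]=7  'cacdbaadeddeabdaceddaeb'
  #12 SA[12]=9  'cdbaadeddeabdaceddaeb'
  #13 SA[13]=5  'cecacdbaadeddeabdaceddaeb'
  #14 SA[14]=23  'ceddaeb'
  #15 SA[15]=21  'daceddaeb'
  #16 SA[16]=26  'daeb'
  #17 SA[17]=10  'dbaadeddeabdaceddaeb'
  #18 SA[18]=25  'ddaeb'
  #19 SA[19]=16  'ddeabdaceddaeb'
  #20 SA[20]=17  'deabdaceddaeb'
  #21 SA[21]=14  'deddeabdaceddaeb'
  #22 SA[22]=18  'eabdaceddaeb'
  #23 SA[23]=28  'eb'
  #24 SA[24]=0  'ebebececacdbaadeddeabdaceddaeb'
  #25 SA[25]=2  'ebececacdbaadeddeabdaceddaeb'
  #26 SA[26]=6  'ecacdbaadeddeabdaceddaeb'
  #27 SA[27]=4  'ececacdbaadeddeabdaceddaeb'
  #28 SA[28]=24  'eddaeb'
  #29 SA[29]=15  'eddeabdaceddaeb'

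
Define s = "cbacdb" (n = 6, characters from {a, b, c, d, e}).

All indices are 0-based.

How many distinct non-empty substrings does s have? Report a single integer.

19

rank→(start, suffix):
  0 → (2, 'acdb')
  1 → (5, 'b')
  2 → (1, 'bacdb')
  3 → (0, 'cbacdb')
  4 → (3, 'cdb')
  5 → (4, 'db')

SA = [2, 5, 1, 0, 3, 4]
rank  pair      lcp
   1  s[2:],s[5:]  0  ''
   2  s[5:],s[1:]  1  'b'
   3  s[1:],s[0:]  0  ''
   4  s[0:],s[3:]  1  'c'
   5  s[3:],s[4:]  0  ''

n(n+1)/2 = 6·7/2 = 21
Σ LCP = 0 + 0 + 1 + 0 + 1 + 0 = 2
distinct = 21 − 2 = 19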